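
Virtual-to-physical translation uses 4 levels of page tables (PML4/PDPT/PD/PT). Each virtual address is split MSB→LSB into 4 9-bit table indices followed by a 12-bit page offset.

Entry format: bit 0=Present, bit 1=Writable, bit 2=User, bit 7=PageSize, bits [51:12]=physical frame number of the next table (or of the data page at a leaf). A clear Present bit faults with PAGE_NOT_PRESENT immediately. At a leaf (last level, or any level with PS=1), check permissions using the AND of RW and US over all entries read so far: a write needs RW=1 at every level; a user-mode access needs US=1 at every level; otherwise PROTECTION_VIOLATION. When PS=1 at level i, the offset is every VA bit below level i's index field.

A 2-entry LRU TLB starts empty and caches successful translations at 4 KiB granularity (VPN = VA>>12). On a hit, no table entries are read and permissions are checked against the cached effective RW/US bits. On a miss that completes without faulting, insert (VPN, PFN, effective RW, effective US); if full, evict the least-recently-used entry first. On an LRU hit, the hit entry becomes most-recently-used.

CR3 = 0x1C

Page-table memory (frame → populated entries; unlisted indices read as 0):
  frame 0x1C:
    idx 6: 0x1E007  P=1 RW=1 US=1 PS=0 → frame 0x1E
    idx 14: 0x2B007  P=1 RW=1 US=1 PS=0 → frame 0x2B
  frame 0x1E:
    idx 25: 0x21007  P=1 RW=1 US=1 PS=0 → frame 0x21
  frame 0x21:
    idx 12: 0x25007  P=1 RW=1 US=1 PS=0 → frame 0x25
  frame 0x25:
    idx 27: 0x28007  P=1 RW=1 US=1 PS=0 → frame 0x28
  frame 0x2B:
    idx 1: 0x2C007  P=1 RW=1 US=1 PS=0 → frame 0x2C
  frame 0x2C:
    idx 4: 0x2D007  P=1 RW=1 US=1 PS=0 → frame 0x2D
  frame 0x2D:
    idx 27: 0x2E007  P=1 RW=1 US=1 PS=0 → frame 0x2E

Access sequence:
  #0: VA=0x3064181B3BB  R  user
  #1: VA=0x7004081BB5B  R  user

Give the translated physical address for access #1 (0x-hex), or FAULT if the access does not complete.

Trace:
#0 VA=0x3064181B3BB (r,user):
  [0] read 0x1C idx=6: raw=0x1E007 flags P=1 W=1 U=1 S=0
  [1] read 0x1E idx=25: raw=0x21007 flags P=1 W=1 U=1 S=0
  [2] read 0x21 idx=12: raw=0x25007 flags P=1 W=1 U=1 S=0
  [3] read 0x25 idx=27: raw=0x28007 flags P=1 W=1 U=1 S=0
  ⇒ phys 0x283BB  [4 reads]
#1 VA=0x7004081BB5B (r,user):
  [0] read 0x1C idx=14: raw=0x2B007 flags P=1 W=1 U=1 S=0
  [1] read 0x2B idx=1: raw=0x2C007 flags P=1 W=1 U=1 S=0
  [2] read 0x2C idx=4: raw=0x2D007 flags P=1 W=1 U=1 S=0
  [3] read 0x2D idx=27: raw=0x2E007 flags P=1 W=1 U=1 S=0
  ⇒ phys 0x2EB5B  [4 reads]

Access #1 PA: 0x2EB5B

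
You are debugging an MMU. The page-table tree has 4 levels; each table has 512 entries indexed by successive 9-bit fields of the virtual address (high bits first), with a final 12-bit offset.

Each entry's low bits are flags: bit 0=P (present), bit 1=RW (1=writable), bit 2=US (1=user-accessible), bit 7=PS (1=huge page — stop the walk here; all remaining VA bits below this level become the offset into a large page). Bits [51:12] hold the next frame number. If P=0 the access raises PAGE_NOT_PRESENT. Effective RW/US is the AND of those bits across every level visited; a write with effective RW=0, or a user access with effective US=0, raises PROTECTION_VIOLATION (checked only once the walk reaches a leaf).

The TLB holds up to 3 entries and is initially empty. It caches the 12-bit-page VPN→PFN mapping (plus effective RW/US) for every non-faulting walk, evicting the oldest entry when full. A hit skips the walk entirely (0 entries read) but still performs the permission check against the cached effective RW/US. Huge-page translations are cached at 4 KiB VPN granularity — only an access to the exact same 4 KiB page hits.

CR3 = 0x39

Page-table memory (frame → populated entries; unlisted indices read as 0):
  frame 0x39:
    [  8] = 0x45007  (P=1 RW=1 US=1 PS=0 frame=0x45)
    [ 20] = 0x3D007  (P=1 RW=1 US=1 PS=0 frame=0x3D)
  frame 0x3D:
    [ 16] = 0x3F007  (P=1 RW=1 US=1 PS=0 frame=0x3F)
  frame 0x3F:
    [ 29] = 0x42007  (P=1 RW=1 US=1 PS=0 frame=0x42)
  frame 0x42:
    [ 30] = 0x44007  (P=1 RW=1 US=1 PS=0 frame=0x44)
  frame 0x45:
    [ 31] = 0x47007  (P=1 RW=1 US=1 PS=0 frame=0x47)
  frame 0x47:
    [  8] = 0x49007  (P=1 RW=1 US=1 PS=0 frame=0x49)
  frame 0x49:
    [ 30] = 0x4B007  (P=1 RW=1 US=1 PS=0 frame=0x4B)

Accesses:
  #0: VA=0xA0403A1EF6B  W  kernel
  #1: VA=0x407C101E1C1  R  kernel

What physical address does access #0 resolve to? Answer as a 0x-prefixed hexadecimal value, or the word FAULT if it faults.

Walk each access:
#0 VA=0xA0403A1EF6B (w,kernel):
  L0: frame=0x39 idx=20 entry=0x3D007 [P=1 RW=1 US=1 PS=0]
  L1: frame=0x3D idx=16 entry=0x3F007 [P=1 RW=1 US=1 PS=0]
  L2: frame=0x3F idx=29 entry=0x42007 [P=1 RW=1 US=1 PS=0]
  L3: frame=0x42 idx=30 entry=0x44007 [P=1 RW=1 US=1 PS=0]
  ✓ 0x44F6B  — 4 lookups
#1 VA=0x407C101E1C1 (r,kernel):
  L0: frame=0x39 idx=8 entry=0x45007 [P=1 RW=1 US=1 PS=0]
  L1: frame=0x45 idx=31 entry=0x47007 [P=1 RW=1 US=1 PS=0]
  L2: frame=0x47 idx=8 entry=0x49007 [P=1 RW=1 US=1 PS=0]
  L3: frame=0x49 idx=30 entry=0x4B007 [P=1 RW=1 US=1 PS=0]
  ✓ 0x4B1C1  — 4 lookups

Access #0 PA: 0x44F6B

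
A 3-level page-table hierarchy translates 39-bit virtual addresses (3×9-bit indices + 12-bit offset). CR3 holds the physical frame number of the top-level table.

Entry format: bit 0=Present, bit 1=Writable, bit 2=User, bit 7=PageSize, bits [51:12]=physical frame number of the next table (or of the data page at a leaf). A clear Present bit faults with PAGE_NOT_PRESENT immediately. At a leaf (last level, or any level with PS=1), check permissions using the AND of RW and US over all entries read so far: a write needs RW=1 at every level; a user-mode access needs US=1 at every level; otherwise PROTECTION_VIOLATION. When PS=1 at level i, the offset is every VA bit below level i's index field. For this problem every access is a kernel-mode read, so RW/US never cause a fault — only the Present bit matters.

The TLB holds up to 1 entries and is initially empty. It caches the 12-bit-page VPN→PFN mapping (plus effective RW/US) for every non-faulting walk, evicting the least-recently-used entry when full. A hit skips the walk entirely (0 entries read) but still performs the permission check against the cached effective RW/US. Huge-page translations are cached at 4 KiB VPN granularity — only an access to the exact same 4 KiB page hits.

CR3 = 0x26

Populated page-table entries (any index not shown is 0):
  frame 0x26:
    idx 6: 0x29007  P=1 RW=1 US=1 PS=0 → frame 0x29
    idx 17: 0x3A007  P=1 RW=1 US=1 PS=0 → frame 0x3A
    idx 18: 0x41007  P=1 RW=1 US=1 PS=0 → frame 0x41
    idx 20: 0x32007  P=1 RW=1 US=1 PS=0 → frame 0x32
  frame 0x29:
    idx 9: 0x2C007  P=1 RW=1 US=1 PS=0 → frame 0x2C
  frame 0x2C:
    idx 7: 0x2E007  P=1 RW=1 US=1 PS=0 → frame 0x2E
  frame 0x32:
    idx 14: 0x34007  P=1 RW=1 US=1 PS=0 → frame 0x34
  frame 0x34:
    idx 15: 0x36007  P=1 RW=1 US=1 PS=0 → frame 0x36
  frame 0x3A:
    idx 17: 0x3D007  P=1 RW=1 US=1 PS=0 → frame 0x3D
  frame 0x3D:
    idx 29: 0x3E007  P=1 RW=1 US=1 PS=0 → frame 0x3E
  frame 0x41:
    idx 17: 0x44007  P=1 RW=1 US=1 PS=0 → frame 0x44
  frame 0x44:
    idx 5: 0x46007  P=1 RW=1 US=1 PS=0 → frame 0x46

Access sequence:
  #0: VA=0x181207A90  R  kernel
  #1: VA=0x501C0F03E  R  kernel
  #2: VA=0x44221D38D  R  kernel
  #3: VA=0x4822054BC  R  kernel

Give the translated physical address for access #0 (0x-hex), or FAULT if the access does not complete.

Walk each access:
#0 VA=0x181207A90 (r,kernel):
  L0 @0x26[6] → 0x29007  P=1,RW=1,US=1,PS=0
  L1 @0x29[9] → 0x2C007  P=1,RW=1,US=1,PS=0
  L2 @0x2C[7] → 0x2E007  P=1,RW=1,US=1,PS=0
  ✓ 0x2EA90  — 3 lookups
#1 VA=0x501C0F03E (r,kernel):
  L0 @0x26[20] → 0x32007  P=1,RW=1,US=1,PS=0
  L1 @0x32[14] → 0x34007  P=1,RW=1,US=1,PS=0
  L2 @0x34[15] → 0x36007  P=1,RW=1,US=1,PS=0
  ✓ 0x3603E  — 3 lookups
#2 VA=0x44221D38D (r,kernel):
  L0 @0x26[17] → 0x3A007  P=1,RW=1,US=1,PS=0
  L1 @0x3A[17] → 0x3D007  P=1,RW=1,US=1,PS=0
  L2 @0x3D[29] → 0x3E007  P=1,RW=1,US=1,PS=0
  ✓ 0x3E38D  — 3 lookups
#3 VA=0x4822054BC (r,kernel):
  L0 @0x26[18] → 0x41007  P=1,RW=1,US=1,PS=0
  L1 @0x41[17] → 0x44007  P=1,RW=1,US=1,PS=0
  L2 @0x44[5] → 0x46007  P=1,RW=1,US=1,PS=0
  ✓ 0x464BC  — 3 lookups

Access #0 PA: 0x2EA90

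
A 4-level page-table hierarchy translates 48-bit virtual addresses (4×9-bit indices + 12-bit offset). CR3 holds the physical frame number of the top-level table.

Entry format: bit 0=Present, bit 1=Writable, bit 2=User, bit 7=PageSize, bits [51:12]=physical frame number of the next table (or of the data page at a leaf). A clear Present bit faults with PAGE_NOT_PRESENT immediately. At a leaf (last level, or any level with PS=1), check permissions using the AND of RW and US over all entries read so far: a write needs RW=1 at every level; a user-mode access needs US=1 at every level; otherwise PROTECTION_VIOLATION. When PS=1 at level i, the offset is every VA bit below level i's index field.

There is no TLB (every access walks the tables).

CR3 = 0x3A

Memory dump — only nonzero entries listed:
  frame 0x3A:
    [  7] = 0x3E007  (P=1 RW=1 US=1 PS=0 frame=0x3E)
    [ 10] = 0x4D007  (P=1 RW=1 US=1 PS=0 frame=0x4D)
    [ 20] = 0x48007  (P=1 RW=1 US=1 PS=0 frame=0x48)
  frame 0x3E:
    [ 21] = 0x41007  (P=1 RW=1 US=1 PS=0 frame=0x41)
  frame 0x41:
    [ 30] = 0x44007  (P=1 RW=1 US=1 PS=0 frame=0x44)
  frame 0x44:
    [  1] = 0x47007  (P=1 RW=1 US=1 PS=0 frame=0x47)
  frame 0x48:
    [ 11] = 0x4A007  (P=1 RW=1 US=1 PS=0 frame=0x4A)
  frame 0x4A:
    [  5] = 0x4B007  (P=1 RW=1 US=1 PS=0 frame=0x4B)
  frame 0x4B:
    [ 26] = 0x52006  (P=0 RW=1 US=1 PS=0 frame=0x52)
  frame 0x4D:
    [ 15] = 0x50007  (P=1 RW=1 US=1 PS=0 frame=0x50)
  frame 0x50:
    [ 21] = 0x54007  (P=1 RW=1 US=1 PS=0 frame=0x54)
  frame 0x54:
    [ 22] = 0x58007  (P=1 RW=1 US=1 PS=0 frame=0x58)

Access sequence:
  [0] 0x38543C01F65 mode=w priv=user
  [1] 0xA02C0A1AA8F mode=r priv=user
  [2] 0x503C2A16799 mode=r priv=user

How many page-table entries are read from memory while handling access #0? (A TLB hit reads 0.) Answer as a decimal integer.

Per-access translation:
#0 VA=0x38543C01F65 (w,user):
  [0] read 0x3A idx=7: raw=0x3E007 flags P=1 W=1 U=1 S=0
  [1] read 0x3E idx=21: raw=0x41007 flags P=1 W=1 U=1 S=0
  [2] read 0x41 idx=30: raw=0x44007 flags P=1 W=1 U=1 S=0
  [3] read 0x44 idx=1: raw=0x47007 flags P=1 W=1 U=1 S=0
  ⇒ phys 0x47F65  [4 reads]
#1 VA=0xA02C0A1AA8F (r,user):
  [0] read 0x3A idx=20: raw=0x48007 flags P=1 W=1 U=1 S=0
  [1] read 0x48 idx=11: raw=0x4A007 flags P=1 W=1 U=1 S=0
  [2] read 0x4A idx=5: raw=0x4B007 flags P=1 W=1 U=1 S=0
  [3] read 0x4B idx=26: raw=0x52006 flags P=0 W=1 U=1 S=0
  → PAGE_NOT_PRESENT  (4 entries read)
#2 VA=0x503C2A16799 (r,user):
  [0] read 0x3A idx=10: raw=0x4D007 flags P=1 W=1 U=1 S=0
  [1] read 0x4D idx=15: raw=0x50007 flags P=1 W=1 U=1 S=0
  [2] read 0x50 idx=21: raw=0x54007 flags P=1 W=1 U=1 S=0
  [3] read 0x54 idx=22: raw=0x58007 flags P=1 W=1 U=1 S=0
  ⇒ phys 0x58799  [4 reads]

Entries read for #0: 4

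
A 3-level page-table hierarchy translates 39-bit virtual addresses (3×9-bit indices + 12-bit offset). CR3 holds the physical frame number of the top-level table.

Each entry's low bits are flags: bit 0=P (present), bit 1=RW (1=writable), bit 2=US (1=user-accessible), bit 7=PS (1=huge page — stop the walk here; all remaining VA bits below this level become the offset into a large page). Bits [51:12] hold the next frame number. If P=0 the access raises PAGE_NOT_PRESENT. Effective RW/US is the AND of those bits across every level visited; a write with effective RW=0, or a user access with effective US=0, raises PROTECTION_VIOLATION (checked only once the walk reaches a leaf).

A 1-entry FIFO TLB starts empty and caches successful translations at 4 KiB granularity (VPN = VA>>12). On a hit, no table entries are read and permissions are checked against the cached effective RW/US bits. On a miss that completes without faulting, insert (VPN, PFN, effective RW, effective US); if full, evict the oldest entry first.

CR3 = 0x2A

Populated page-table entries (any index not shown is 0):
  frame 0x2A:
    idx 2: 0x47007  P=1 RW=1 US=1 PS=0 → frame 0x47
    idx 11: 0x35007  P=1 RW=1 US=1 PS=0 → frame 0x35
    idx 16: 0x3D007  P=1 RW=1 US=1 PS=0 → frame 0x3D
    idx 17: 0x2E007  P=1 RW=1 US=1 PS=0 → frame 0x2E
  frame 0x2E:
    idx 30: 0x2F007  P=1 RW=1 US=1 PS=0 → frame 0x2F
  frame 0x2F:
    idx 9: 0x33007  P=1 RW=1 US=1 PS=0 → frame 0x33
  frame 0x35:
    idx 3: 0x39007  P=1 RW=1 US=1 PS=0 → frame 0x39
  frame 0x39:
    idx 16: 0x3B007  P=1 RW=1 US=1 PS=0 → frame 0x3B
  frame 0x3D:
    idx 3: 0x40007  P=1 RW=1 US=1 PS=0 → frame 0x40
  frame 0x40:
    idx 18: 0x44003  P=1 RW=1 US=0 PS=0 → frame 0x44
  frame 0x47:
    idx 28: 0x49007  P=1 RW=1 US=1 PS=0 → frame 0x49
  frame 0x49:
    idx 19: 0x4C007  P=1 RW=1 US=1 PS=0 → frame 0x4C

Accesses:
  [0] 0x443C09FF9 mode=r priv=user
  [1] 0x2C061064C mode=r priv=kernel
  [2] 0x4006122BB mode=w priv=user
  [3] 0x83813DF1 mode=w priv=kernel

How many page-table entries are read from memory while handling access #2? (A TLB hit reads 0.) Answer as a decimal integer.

Walk each access:
#0 VA=0x443C09FF9 (r,user):
  lvl0: tbl 0x2A, slot 17 ⇒ 0x2E007 (P1/RW1/US1/PS0)
  lvl1: tbl 0x2E, slot 30 ⇒ 0x2F007 (P1/RW1/US1/PS0)
  lvl2: tbl 0x2F, slot 9 ⇒ 0x33007 (P1/RW1/US1/PS0)
  → PA=0x33FF9  (3 entries read)
#1 VA=0x2C061064C (r,kernel):
  lvl0: tbl 0x2A, slot 11 ⇒ 0x35007 (P1/RW1/US1/PS0)
  lvl1: tbl 0x35, slot 3 ⇒ 0x39007 (P1/RW1/US1/PS0)
  lvl2: tbl 0x39, slot 16 ⇒ 0x3B007 (P1/RW1/US1/PS0)
  → PA=0x3B64C  (3 entries read)
#2 VA=0x4006122BB (w,user):
  lvl0: tbl 0x2A, slot 16 ⇒ 0x3D007 (P1/RW1/US1/PS0)
  lvl1: tbl 0x3D, slot 3 ⇒ 0x40007 (P1/RW1/US1/PS0)
  lvl2: tbl 0x40, slot 18 ⇒ 0x44003 (P1/RW1/US0/PS0)
  ⇒ fault: PROTECTION_VIOLATION  — 3 lookups
#3 VA=0x83813DF1 (w,kernel):
  lvl0: tbl 0x2A, slot 2 ⇒ 0x47007 (P1/RW1/US1/PS0)
  lvl1: tbl 0x47, slot 28 ⇒ 0x49007 (P1/RW1/US1/PS0)
  lvl2: tbl 0x49, slot 19 ⇒ 0x4C007 (P1/RW1/US1/PS0)
  → PA=0x4CDF1  (3 entries read)

Entries read for #2: 3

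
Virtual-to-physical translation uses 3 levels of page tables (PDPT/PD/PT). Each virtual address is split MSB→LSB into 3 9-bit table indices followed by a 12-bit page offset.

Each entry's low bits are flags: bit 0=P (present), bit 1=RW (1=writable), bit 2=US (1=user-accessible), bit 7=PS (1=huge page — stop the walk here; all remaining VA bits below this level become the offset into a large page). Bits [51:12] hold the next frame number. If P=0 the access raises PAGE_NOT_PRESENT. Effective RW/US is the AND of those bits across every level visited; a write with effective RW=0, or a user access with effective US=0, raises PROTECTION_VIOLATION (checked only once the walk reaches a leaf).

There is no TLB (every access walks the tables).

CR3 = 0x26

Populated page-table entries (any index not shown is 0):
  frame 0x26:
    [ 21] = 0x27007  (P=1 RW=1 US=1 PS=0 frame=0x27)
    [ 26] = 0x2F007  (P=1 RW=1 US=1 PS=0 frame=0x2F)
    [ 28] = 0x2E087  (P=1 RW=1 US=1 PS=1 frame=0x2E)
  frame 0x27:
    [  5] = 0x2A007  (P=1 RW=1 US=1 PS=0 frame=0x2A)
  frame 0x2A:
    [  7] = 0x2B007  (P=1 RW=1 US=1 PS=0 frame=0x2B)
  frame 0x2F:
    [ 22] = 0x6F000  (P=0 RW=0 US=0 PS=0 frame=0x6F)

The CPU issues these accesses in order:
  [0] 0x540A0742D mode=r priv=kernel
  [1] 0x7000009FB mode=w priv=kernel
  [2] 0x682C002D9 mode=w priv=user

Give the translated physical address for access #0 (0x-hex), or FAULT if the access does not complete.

Per-access translation:
#0 VA=0x540A0742D (r,kernel):
  [0] read 0x26 idx=21: raw=0x27007 flags P=1 W=1 U=1 S=0
  [1] read 0x27 idx=5: raw=0x2A007 flags P=1 W=1 U=1 S=0
  [2] read 0x2A idx=7: raw=0x2B007 flags P=1 W=1 U=1 S=0
  → PA=0x2B42D  (3 entries read)
#1 VA=0x7000009FB (w,kernel):
  [0] read 0x26 idx=28: raw=0x2E087 flags P=1 W=1 U=1 S=1
  → PA=0x2E9FB (huge @L0)  (1 entries read)
#2 VA=0x682C002D9 (w,user):
  [0] read 0x26 idx=26: raw=0x2F007 flags P=1 W=1 U=1 S=0
  [1] read 0x2F idx=22: raw=0x6F000 flags P=0 W=0 U=0 S=0
  ✗ PAGE_NOT_PRESENT  [2 reads]

Access #0 PA: 0x2B42D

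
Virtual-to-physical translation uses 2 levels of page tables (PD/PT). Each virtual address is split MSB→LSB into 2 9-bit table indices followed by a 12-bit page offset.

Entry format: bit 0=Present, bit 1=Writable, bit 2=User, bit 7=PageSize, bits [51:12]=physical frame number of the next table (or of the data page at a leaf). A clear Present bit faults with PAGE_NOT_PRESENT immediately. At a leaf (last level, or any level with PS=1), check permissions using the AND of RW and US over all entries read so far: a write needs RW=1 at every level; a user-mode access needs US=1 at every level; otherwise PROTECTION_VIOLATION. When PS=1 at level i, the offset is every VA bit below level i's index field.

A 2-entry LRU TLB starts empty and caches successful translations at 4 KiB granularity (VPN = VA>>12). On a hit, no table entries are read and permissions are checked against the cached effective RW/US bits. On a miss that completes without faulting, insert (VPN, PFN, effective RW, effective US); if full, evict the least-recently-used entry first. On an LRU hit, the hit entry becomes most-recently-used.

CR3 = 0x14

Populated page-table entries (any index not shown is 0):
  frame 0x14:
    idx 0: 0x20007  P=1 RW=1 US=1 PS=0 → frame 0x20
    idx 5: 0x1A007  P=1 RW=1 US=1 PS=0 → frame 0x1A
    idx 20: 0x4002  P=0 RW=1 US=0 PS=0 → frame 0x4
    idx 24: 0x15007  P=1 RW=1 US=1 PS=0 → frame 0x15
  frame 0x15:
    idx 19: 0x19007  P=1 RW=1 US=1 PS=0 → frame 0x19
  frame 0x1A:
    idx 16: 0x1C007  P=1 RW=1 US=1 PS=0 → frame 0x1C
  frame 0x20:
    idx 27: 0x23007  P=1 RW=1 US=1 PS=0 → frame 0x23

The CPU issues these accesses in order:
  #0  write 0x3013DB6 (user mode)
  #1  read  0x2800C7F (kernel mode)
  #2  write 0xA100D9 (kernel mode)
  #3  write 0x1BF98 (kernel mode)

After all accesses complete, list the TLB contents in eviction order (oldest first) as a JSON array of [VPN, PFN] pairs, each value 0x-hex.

Walk each access:
#0 VA=0x3013DB6 (w,user):
  lvl0: tbl 0x14, slot 24 ⇒ 0x15007 (P1/RW1/US1/PS0)
  lvl1: tbl 0x15, slot 19 ⇒ 0x19007 (P1/RW1/US1/PS0)
  → PA=0x19DB6  (2 entries read)
#1 VA=0x2800C7F (r,kernel):
  lvl0: tbl 0x14, slot 20 ⇒ 0x4002 (P0/RW1/US0/PS0)
  → PAGE_NOT_PRESENT  (1 entries read)
#2 VA=0xA100D9 (w,kernel):
  lvl0: tbl 0x14, slot 5 ⇒ 0x1A007 (P1/RW1/US1/PS0)
  lvl1: tbl 0x1A, slot 16 ⇒ 0x1C007 (P1/RW1/US1/PS0)
  → PA=0x1C0D9  (2 entries read)
#3 VA=0x1BF98 (w,kernel):
  lvl0: tbl 0x14, slot 0 ⇒ 0x20007 (P1/RW1/US1/PS0)
  lvl1: tbl 0x20, slot 27 ⇒ 0x23007 (P1/RW1/US1/PS0)
  → PA=0x23F98  (2 entries read)

TLB: [["0xA10", "0x1C"], ["0x1B", "0x23"]]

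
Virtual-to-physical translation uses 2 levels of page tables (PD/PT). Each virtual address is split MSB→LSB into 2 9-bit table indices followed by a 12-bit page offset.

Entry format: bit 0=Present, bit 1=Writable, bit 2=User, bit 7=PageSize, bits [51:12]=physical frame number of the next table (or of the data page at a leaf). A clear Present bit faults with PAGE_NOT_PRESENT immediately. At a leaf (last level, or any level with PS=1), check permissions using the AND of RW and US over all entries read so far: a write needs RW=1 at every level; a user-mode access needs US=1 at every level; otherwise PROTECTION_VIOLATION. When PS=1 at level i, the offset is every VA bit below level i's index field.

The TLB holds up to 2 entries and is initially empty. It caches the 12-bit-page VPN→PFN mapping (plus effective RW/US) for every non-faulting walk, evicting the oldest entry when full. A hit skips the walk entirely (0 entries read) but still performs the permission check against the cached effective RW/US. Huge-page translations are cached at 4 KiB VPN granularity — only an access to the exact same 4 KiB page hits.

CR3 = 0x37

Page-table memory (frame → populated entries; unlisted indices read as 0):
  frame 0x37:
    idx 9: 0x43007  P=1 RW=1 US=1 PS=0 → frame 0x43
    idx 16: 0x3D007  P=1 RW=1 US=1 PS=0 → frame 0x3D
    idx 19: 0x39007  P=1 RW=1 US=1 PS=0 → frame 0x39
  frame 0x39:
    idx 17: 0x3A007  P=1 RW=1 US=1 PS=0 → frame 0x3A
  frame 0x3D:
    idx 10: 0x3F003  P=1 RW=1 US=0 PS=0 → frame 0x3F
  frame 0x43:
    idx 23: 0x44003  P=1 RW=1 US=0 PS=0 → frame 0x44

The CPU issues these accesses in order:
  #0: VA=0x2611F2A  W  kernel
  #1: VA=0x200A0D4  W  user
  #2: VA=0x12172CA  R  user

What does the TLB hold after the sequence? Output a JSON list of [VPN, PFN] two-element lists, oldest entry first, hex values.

Trace:
#0 VA=0x2611F2A (w,kernel):
  L0: frame=0x37 idx=19 entry=0x39007 [P=1 RW=1 US=1 PS=0]
  L1: frame=0x39 idx=17 entry=0x3A007 [P=1 RW=1 US=1 PS=0]
  ✓ 0x3AF2A  — 2 lookups
#1 VA=0x200A0D4 (w,user):
  L0: frame=0x37 idx=16 entry=0x3D007 [P=1 RW=1 US=1 PS=0]
  L1: frame=0x3D idx=10 entry=0x3F003 [P=1 RW=1 US=0 PS=0]
  ✗ PROTECTION_VIOLATION  [2 reads]
#2 VA=0x12172CA (r,user):
  L0: frame=0x37 idx=9 entry=0x43007 [P=1 RW=1 US=1 PS=0]
  L1: frame=0x43 idx=23 entry=0x44003 [P=1 RW=1 US=0 PS=0]
  ✗ PROTECTION_VIOLATION  [2 reads]

TLB: [["0x2611", "0x3A"]]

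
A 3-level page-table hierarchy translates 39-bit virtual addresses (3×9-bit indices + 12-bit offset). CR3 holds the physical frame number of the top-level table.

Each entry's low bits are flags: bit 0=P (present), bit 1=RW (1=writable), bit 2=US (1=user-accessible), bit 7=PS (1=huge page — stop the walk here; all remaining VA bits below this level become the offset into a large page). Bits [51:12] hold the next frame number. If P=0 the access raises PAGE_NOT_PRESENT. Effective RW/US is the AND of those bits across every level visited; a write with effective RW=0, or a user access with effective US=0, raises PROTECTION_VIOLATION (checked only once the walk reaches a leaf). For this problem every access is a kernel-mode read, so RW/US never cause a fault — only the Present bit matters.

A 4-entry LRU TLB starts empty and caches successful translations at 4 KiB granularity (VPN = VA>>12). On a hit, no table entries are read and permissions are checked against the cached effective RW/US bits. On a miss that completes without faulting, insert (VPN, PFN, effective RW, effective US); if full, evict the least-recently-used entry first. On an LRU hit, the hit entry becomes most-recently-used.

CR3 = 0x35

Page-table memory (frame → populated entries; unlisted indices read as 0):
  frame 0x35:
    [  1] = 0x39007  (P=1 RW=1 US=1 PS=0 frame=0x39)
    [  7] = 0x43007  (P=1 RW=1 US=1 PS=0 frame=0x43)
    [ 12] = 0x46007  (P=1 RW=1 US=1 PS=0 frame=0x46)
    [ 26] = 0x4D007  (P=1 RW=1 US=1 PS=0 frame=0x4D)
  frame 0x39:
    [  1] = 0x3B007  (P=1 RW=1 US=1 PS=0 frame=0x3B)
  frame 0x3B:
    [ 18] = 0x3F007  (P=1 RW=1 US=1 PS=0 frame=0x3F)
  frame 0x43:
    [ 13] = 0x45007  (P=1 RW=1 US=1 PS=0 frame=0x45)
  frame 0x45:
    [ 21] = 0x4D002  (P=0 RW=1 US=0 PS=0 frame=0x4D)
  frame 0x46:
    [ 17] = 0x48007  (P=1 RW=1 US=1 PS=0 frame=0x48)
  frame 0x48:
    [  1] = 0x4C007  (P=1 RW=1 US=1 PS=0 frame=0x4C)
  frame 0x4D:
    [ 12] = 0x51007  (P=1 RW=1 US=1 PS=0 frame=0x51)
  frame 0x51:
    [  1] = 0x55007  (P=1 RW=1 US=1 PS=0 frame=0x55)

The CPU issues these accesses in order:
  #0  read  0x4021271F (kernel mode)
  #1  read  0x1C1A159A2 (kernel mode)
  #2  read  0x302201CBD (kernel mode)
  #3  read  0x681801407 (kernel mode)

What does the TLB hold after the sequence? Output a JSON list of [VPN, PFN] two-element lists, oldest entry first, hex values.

Per-access translation:
#0 VA=0x4021271F (r,kernel):
  [0] read 0x35 idx=1: raw=0x39007 flags P=1 W=1 U=1 S=0
  [1] read 0x39 idx=1: raw=0x3B007 flags P=1 W=1 U=1 S=0
  [2] read 0x3B idx=18: raw=0x3F007 flags P=1 W=1 U=1 S=0
  ⇒ phys 0x3F71F  [3 reads]
#1 VA=0x1C1A159A2 (r,kernel):
  [0] read 0x35 idx=7: raw=0x43007 flags P=1 W=1 U=1 S=0
  [1] read 0x43 idx=13: raw=0x45007 flags P=1 W=1 U=1 S=0
  [2] read 0x45 idx=21: raw=0x4D002 flags P=0 W=1 U=0 S=0
  ⇒ fault: PAGE_NOT_PRESENT  — 3 lookups
#2 VA=0x302201CBD (r,kernel):
  [0] read 0x35 idx=12: raw=0x46007 flags P=1 W=1 U=1 S=0
  [1] read 0x46 idx=17: raw=0x48007 flags P=1 W=1 U=1 S=0
  [2] read 0x48 idx=1: raw=0x4C007 flags P=1 W=1 U=1 S=0
  ⇒ phys 0x4CCBD  [3 reads]
#3 VA=0x681801407 (r,kernel):
  [0] read 0x35 idx=26: raw=0x4D007 flags P=1 W=1 U=1 S=0
  [1] read 0x4D idx=12: raw=0x51007 flags P=1 W=1 U=1 S=0
  [2] read 0x51 idx=1: raw=0x55007 flags P=1 W=1 U=1 S=0
  ⇒ phys 0x55407  [3 reads]

TLB: [["0x40212", "0x3F"], ["0x302201", "0x4C"], ["0x681801", "0x55"]]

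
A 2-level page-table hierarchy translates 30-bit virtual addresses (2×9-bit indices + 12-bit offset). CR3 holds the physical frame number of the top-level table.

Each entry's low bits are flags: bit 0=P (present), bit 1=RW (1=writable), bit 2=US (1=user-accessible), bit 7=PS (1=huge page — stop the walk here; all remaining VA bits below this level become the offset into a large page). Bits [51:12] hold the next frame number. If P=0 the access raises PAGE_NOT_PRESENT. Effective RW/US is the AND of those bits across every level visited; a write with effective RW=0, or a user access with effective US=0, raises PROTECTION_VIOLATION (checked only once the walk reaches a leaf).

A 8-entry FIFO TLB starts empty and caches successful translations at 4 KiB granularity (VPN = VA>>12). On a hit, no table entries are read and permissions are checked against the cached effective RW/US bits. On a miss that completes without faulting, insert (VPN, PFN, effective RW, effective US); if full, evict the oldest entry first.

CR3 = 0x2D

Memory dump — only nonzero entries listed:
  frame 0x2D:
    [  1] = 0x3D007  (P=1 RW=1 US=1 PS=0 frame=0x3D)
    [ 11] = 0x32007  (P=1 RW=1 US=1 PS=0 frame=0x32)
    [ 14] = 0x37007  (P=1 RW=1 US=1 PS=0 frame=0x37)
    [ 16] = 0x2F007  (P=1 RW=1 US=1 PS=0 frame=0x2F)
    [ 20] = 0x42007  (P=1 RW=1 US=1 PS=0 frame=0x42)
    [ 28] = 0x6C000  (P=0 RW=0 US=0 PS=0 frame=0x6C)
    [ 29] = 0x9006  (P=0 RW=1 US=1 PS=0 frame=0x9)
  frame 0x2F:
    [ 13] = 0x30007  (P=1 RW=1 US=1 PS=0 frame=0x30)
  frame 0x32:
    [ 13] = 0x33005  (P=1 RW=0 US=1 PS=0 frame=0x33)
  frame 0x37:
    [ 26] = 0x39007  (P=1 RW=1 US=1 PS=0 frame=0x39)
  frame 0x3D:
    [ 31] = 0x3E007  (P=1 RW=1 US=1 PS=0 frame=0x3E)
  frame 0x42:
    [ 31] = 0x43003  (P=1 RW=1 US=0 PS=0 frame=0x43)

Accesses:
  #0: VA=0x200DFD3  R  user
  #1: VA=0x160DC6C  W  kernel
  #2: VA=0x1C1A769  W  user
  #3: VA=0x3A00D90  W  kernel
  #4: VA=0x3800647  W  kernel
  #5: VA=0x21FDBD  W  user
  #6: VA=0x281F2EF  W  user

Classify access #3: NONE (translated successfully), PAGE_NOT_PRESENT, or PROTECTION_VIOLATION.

Walk each access:
#0 VA=0x200DFD3 (r,user):
  lvl0: tbl 0x2D, slot 16 ⇒ 0x2F007 (P1/RW1/US1/PS0)
  lvl1: tbl 0x2F, slot 13 ⇒ 0x30007 (P1/RW1/US1/PS0)
  ✓ 0x30FD3  — 2 lookups
#1 VA=0x160DC6C (w,kernel):
  lvl0: tbl 0x2D, slot 11 ⇒ 0x32007 (P1/RW1/US1/PS0)
  lvl1: tbl 0x32, slot 13 ⇒ 0x33005 (P1/RW0/US1/PS0)
  → PROTECTION_VIOLATION  (2 entries read)
#2 VA=0x1C1A769 (w,user):
  lvl0: tbl 0x2D, slot 14 ⇒ 0x37007 (P1/RW1/US1/PS0)
  lvl1: tbl 0x37, slot 26 ⇒ 0x39007 (P1/RW1/US1/PS0)
  ✓ 0x39769  — 2 lookups
#3 VA=0x3A00D90 (w,kernel):
  lvl0: tbl 0x2D, slot 29 ⇒ 0x9006 (P0/RW1/US1/PS0)
  → PAGE_NOT_PRESENT  (1 entries read)
#4 VA=0x3800647 (w,kernel):
  lvl0: tbl 0x2D, slot 28 ⇒ 0x6C000 (P0/RW0/US0/PS0)
  → PAGE_NOT_PRESENT  (1 entries read)
#5 VA=0x21FDBD (w,user):
  lvl0: tbl 0x2D, slot 1 ⇒ 0x3D007 (P1/RW1/US1/PS0)
  lvl1: tbl 0x3D, slot 31 ⇒ 0x3E007 (P1/RW1/US1/PS0)
  ✓ 0x3EDBD  — 2 lookups
#6 VA=0x281F2EF (w,user):
  lvl0: tbl 0x2D, slot 20 ⇒ 0x42007 (P1/RW1/US1/PS0)
  lvl1: tbl 0x42, slot 31 ⇒ 0x43003 (P1/RW1/US0/PS0)
  → PROTECTION_VIOLATION  (2 entries read)

Access #3 fault: PAGE_NOT_PRESENT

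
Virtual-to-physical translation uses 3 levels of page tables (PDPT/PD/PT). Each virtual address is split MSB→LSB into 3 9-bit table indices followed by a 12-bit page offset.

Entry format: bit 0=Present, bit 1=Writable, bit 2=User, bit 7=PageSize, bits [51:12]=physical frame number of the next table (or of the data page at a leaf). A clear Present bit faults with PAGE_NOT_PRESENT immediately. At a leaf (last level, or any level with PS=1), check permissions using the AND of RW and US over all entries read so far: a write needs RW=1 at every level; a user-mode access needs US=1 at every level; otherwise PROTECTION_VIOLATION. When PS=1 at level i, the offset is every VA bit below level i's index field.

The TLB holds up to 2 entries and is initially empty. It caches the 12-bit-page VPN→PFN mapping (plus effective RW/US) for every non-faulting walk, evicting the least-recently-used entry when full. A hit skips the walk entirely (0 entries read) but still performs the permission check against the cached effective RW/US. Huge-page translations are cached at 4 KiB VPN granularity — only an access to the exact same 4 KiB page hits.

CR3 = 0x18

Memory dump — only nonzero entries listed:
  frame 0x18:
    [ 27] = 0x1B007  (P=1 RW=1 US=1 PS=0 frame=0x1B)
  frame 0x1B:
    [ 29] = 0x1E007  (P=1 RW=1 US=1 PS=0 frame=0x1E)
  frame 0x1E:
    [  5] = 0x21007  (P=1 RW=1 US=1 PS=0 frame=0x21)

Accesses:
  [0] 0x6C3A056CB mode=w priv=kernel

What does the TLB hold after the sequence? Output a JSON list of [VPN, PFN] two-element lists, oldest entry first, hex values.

Walk each access:
#0 VA=0x6C3A056CB (w,kernel):
  L0: frame=0x18 idx=27 entry=0x1B007 [P=1 RW=1 US=1 PS=0]
  L1: frame=0x1B idx=29 entry=0x1E007 [P=1 RW=1 US=1 PS=0]
  L2: frame=0x1E idx=5 entry=0x21007 [P=1 RW=1 US=1 PS=0]
  → PA=0x216CB  (3 entries read)

TLB: [["0x6C3A05", "0x21"]]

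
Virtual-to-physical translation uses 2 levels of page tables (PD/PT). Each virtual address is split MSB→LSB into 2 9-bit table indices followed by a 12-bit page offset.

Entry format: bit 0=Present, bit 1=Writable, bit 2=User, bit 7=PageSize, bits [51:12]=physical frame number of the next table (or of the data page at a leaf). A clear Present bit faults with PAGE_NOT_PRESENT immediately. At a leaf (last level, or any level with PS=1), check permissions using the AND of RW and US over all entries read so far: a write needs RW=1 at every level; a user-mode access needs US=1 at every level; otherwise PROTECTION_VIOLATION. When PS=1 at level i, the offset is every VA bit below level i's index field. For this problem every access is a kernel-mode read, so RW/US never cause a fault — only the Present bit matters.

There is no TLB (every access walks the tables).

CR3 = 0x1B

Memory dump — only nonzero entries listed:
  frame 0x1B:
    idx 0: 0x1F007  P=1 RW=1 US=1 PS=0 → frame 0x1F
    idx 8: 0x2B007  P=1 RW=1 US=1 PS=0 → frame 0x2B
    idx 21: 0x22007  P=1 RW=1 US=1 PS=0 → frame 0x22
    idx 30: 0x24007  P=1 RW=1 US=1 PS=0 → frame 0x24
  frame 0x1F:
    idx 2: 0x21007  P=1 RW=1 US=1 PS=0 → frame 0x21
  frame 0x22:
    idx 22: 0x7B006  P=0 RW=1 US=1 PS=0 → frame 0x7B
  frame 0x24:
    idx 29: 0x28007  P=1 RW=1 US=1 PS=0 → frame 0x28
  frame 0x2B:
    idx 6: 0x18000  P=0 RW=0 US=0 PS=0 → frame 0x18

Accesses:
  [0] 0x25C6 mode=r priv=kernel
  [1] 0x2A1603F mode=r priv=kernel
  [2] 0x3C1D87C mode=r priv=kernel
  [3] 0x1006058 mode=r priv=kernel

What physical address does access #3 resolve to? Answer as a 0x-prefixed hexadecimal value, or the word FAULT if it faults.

Trace:
#0 VA=0x25C6 (r,kernel):
  [0] read 0x1B idx=0: raw=0x1F007 flags P=1 W=1 U=1 S=0
  [1] read 0x1F idx=2: raw=0x21007 flags P=1 W=1 U=1 S=0
  → PA=0x215C6  (2 entries read)
#1 VA=0x2A1603F (r,kernel):
  [0] read 0x1B idx=21: raw=0x22007 flags P=1 W=1 U=1 S=0
  [1] read 0x22 idx=22: raw=0x7B006 flags P=0 W=1 U=1 S=0
  ✗ PAGE_NOT_PRESENT  [2 reads]
#2 VA=0x3C1D87C (r,kernel):
  [0] read 0x1B idx=30: raw=0x24007 flags P=1 W=1 U=1 S=0
  [1] read 0x24 idx=29: raw=0x28007 flags P=1 W=1 U=1 S=0
  → PA=0x2887C  (2 entries read)
#3 VA=0x1006058 (r,kernel):
  [0] read 0x1B idx=8: raw=0x2B007 flags P=1 W=1 U=1 S=0
  [1] read 0x2B idx=6: raw=0x18000 flags P=0 W=0 U=0 S=0
  ✗ PAGE_NOT_PRESENT  [2 reads]

Access #3 PA: FAULT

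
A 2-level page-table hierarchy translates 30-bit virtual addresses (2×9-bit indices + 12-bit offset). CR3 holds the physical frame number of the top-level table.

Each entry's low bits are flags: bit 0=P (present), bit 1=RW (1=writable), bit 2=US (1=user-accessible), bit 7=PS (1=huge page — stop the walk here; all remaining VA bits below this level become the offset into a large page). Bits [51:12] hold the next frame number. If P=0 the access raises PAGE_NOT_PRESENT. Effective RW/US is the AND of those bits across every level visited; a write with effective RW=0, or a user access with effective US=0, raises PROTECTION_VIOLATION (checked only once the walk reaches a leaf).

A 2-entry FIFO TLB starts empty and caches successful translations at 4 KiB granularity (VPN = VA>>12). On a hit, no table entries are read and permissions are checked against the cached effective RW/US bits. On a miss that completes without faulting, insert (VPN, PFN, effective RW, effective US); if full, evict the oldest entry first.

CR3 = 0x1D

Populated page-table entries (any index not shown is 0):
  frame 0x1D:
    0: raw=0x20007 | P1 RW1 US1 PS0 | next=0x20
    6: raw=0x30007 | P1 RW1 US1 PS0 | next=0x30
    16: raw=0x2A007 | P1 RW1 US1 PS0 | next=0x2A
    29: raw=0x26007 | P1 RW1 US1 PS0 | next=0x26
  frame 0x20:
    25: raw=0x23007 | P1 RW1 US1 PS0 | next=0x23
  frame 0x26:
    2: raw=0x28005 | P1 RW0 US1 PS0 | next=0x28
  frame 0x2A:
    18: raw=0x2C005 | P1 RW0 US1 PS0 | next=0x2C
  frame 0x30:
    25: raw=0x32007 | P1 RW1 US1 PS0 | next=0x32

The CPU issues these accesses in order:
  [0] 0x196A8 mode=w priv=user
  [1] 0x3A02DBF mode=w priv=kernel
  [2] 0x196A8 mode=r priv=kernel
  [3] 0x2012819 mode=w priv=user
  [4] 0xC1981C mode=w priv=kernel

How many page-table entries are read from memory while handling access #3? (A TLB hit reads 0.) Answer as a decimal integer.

Walk each access:
#0 VA=0x196A8 (w,user):
  lvl0: tbl 0x1D, slot 0 ⇒ 0x20007 (P1/RW1/US1/PS0)
  lvl1: tbl 0x20, slot 25 ⇒ 0x23007 (P1/RW1/US1/PS0)
  → PA=0x236A8  (2 entries read)
#1 VA=0x3A02DBF (w,kernel):
  lvl0: tbl 0x1D, slot 29 ⇒ 0x26007 (P1/RW1/US1/PS0)
  lvl1: tbl 0x26, slot 2 ⇒ 0x28005 (P1/RW0/US1/PS0)
  → PROTECTION_VIOLATION  (2 entries read)
#2 VA=0x196A8 (r,kernel):
  TLB hit vpn=0x19 → PA=0x236A8
#3 VA=0x2012819 (w,user):
  lvl0: tbl 0x1D, slot 16 ⇒ 0x2A007 (P1/RW1/US1/PS0)
  lvl1: tbl 0x2A, slot 18 ⇒ 0x2C005 (P1/RW0/US1/PS0)
  → PROTECTION_VIOLATION  (2 entries read)
#4 VA=0xC1981C (w,kernel):
  lvl0: tbl 0x1D, slot 6 ⇒ 0x30007 (P1/RW1/US1/PS0)
  lvl1: tbl 0x30, slot 25 ⇒ 0x32007 (P1/RW1/US1/PS0)
  → PA=0x3281C  (2 entries read)

Entries read for #3: 2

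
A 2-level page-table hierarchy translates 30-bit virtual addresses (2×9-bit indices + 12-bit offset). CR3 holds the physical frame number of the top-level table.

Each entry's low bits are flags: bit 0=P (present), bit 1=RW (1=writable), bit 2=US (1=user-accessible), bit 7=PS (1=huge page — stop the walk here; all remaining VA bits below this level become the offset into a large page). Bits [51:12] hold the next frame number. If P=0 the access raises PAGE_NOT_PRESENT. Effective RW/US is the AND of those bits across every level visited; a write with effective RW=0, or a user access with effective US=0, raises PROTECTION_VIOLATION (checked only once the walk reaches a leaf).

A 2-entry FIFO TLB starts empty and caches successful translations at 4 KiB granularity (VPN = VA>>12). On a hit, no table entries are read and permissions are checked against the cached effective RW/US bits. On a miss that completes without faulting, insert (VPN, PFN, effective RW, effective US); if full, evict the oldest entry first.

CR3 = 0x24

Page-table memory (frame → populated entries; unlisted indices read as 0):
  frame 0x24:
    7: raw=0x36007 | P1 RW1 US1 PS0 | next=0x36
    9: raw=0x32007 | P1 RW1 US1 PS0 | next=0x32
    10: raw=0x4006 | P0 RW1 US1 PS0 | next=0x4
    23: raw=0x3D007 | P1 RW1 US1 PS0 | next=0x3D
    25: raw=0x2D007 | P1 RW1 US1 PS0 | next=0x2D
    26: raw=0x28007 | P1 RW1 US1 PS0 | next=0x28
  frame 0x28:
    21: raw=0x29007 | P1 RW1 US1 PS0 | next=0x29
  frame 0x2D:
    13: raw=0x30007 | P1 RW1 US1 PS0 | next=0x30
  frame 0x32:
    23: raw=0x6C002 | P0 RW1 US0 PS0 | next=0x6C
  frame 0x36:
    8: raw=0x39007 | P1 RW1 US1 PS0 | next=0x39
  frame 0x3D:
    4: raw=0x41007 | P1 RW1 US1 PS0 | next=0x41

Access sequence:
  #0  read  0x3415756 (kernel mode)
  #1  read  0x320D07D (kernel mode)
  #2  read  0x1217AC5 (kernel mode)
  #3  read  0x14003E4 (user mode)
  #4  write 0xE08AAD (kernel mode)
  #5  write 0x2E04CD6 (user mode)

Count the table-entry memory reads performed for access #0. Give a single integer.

Trace:
#0 VA=0x3415756 (r,kernel):
  [0] read 0x24 idx=26: raw=0x28007 flags P=1 W=1 U=1 S=0
  [1] read 0x28 idx=21: raw=0x29007 flags P=1 W=1 U=1 S=0
  → PA=0x29756  (2 entries read)
#1 VA=0x320D07D (r,kernel):
  [0] read 0x24 idx=25: raw=0x2D007 flags P=1 W=1 U=1 S=0
  [1] read 0x2D idx=13: raw=0x30007 flags P=1 W=1 U=1 S=0
  → PA=0x3007D  (2 entries read)
#2 VA=0x1217AC5 (r,kernel):
  [0] read 0x24 idx=9: raw=0x32007 flags P=1 W=1 U=1 S=0
  [1] read 0x32 idx=23: raw=0x6C002 flags P=0 W=1 U=0 S=0
  ✗ PAGE_NOT_PRESENT  [2 reads]
#3 VA=0x14003E4 (r,user):
  [0] read 0x24 idx=10: raw=0x4006 flags P=0 W=1 U=1 S=0
  ✗ PAGE_NOT_PRESENT  [1 reads]
#4 VA=0xE08AAD (w,kernel):
  [0] read 0x24 idx=7: raw=0x36007 flags P=1 W=1 U=1 S=0
  [1] read 0x36 idx=8: raw=0x39007 flags P=1 W=1 U=1 S=0
  → PA=0x39AAD  (2 entries read)
#5 VA=0x2E04CD6 (w,user):
  [0] read 0x24 idx=23: raw=0x3D007 flags P=1 W=1 U=1 S=0
  [1] read 0x3D idx=4: raw=0x41007 flags P=1 W=1 U=1 S=0
  → PA=0x41CD6  (2 entries read)

Entries read for #0: 2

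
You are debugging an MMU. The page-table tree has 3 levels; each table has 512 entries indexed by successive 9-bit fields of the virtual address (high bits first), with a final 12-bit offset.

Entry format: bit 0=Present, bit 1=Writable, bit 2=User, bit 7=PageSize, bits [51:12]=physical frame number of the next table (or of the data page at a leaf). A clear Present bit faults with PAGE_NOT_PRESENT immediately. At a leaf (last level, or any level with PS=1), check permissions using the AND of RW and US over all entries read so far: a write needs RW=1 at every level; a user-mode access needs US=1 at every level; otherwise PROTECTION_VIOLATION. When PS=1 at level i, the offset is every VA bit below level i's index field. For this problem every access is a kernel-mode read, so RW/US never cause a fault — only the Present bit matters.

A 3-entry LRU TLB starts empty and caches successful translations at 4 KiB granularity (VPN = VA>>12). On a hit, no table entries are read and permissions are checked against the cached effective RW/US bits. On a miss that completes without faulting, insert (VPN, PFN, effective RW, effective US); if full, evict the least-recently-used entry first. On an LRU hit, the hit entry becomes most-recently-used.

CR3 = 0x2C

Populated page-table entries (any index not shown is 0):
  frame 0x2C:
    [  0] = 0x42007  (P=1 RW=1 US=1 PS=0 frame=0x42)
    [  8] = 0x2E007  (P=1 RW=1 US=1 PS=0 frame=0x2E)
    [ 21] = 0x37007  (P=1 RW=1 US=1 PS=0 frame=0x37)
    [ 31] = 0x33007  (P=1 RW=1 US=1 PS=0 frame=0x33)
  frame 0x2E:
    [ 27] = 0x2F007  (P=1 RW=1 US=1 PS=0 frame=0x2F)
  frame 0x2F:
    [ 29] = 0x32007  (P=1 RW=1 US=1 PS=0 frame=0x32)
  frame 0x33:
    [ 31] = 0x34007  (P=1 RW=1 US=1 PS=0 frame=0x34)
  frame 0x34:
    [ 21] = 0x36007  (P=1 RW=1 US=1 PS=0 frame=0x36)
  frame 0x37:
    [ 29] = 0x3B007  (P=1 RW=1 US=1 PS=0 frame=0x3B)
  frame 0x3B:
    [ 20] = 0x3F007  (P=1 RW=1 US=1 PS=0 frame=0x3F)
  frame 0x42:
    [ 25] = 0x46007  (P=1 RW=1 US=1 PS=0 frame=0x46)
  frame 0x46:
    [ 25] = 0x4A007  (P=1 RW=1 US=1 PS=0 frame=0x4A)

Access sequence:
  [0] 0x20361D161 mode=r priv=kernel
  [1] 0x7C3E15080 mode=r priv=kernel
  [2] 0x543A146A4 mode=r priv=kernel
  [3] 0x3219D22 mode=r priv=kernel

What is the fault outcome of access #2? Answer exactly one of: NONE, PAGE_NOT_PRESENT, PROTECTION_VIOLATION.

Walk each access:
#0 VA=0x20361D161 (r,kernel):
  lvl0: tbl 0x2C, slot 8 ⇒ 0x2E007 (P1/RW1/US1/PS0)
  lvl1: tbl 0x2E, slot 27 ⇒ 0x2F007 (P1/RW1/US1/PS0)
  lvl2: tbl 0x2F, slot 29 ⇒ 0x32007 (P1/RW1/US1/PS0)
  ⇒ phys 0x32161  [3 reads]
#1 VA=0x7C3E15080 (r,kernel):
  lvl0: tbl 0x2C, slot 31 ⇒ 0x33007 (P1/RW1/US1/PS0)
  lvl1: tbl 0x33, slot 31 ⇒ 0x34007 (P1/RW1/US1/PS0)
  lvl2: tbl 0x34, slot 21 ⇒ 0x36007 (P1/RW1/US1/PS0)
  ⇒ phys 0x36080  [3 reads]
#2 VA=0x543A146A4 (r,kernel):
  lvl0: tbl 0x2C, slot 21 ⇒ 0x37007 (P1/RW1/US1/PS0)
  lvl1: tbl 0x37, slot 29 ⇒ 0x3B007 (P1/RW1/US1/PS0)
  lvl2: tbl 0x3B, slot 20 ⇒ 0x3F007 (P1/RW1/US1/PS0)
  ⇒ phys 0x3F6A4  [3 reads]
#3 VA=0x3219D22 (r,kernel):
  lvl0: tbl 0x2C, slot 0 ⇒ 0x42007 (P1/RW1/US1/PS0)
  lvl1: tbl 0x42, slot 25 ⇒ 0x46007 (P1/RW1/US1/PS0)
  lvl2: tbl 0x46, slot 25 ⇒ 0x4A007 (P1/RW1/US1/PS0)
  ⇒ phys 0x4AD22  [3 reads]

Access #2 fault: NONE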